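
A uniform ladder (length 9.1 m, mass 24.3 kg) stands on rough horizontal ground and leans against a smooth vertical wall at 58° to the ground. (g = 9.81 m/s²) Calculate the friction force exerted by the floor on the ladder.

f ≈ 74.5 N

Torques about the foot: N_wall · 9.1 sin 58° = 24.3×9.81×4.55 cos 58° → N_wall = 74.479 N.
ΣF_x = 0: f_floor = N_wall = 74.479 N.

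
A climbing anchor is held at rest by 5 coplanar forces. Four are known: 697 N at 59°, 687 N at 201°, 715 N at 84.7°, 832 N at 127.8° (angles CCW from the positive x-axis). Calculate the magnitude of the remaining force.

Sum the known components: ΣF_x = -726.3 N, ΣF_y = 1721 N.
For equilibrium the remaining force must supply (−ΣF_x, −ΣF_y) = (726.3, -1721) N.
Magnitude = √((726.3)² + (-1721)²) = 1868 N; direction = atan2(-1721, 726.3) = 292.9°.

F ≈ 1870 N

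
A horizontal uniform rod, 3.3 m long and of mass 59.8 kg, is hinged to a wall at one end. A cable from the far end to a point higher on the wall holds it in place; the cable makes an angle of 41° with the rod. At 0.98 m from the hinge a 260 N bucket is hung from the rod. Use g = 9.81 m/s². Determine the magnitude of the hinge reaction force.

|H| ≈ 639 N

Take torques about the hinge: T sin 41° · 3.3 = 59.8×9.81×1.65 + 260×0.98 = 1222.8 N·m.
So T = 1222.8 / (0.6561 × 3.3) = 564.78 N.
ΣF_x = 0: H_x = T cos 41° = 426.25 N.
ΣF_y = 0: H_y = (59.8×9.81 + 260) − T sin 41° = 846.64 − 370.53 = 476.11 N.
|H| = √(H_x² + H_y²) = √((426.25)² + (476.11)²) = 639.03 N.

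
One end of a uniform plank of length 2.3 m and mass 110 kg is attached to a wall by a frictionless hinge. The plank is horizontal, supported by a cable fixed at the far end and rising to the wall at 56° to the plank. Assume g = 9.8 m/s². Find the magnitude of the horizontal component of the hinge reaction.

H_x ≈ 364 N

Take torques about the hinge: T sin 56° · 2.3 = 110×9.8×1.15 = 1239.7 N·m.
So T = 1239.7 / (0.8290 × 2.3) = 650.15 N.
ΣF_x = 0: H_x = T cos 56° = 363.56 N.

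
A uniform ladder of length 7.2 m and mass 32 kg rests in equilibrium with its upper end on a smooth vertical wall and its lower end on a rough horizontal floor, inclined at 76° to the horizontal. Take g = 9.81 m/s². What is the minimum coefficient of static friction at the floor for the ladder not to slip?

μ_min ≈ 0.125

ΣF_y = 0: N_floor = 32×9.81 = 313.92 N.
Torques about the foot: N_wall · 7.2 sin 76° = 32×9.81×3.6 cos 76° → N_wall = 39.135 N.
ΣF_x = 0: f_floor = N_wall = 39.135 N.
μ_min = f_floor / N_floor = 39.135 / 313.92 = 0.1247.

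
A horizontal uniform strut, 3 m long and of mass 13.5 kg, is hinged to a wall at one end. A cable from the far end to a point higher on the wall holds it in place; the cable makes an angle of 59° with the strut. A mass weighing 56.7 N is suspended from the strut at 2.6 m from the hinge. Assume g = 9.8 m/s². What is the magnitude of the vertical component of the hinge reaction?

|H_y| ≈ 73.7 N

Take torques about the hinge: T sin 59° · 3 = 13.5×9.8×1.5 + 56.7×2.6 = 345.87 N·m.
So T = 345.87 / (0.8572 × 3) = 134.5 N.
ΣF_y = 0: H_y = (13.5×9.8 + 56.7) − T sin 59° = 189 − 115.29 = 73.71 N.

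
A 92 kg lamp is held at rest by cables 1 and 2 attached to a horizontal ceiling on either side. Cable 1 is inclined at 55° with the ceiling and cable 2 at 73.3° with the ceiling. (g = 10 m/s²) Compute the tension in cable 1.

T_1 ≈ 337 N

Weight W = 92 × 10 = 920 N acts straight down.
Horizontal: T_1 cos 55° = T_2 cos 73.3°  →  T_2 = 1.996 T_1.
Vertical: T_1 sin 55° + T_2 sin 73.3° = 920.
Substituting the horizontal relation into the vertical equation gives 2.731 T_1 = 920, so T_1 = 336.9 N.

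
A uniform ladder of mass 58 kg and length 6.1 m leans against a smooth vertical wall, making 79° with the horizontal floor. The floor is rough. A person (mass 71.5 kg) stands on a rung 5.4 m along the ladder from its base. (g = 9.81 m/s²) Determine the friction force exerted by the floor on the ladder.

f ≈ 176 N

Torques about the foot: N_wall · 6.1 sin 79° = 58×9.81×3.05 cos 79° + 71.5×9.81×5.4 cos 79° → N_wall = 175.99 N.
ΣF_x = 0: f_floor = N_wall = 175.99 N.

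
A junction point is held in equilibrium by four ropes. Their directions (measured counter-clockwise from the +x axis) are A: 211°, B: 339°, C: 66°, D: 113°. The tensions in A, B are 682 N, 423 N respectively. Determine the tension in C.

T_C ≈ 507 N

Resolve: ΣF_x = 682 cos 211° + 423 cos 339° + T_C cos 66° + T_D cos 113° = 0.
        ΣF_y = 682 sin 211° + 423 sin 339° + T_C sin 66° + T_D sin 113° = 0.
The known terms sum to (-189.7, -502.8) N, so 0.4067 T_C − 0.3907 T_D = 189.7 and 0.9135 T_C + 0.9205 T_D = 502.8.
Solving simultaneously: T_C = 507.4 N, T_D = 42.72 N.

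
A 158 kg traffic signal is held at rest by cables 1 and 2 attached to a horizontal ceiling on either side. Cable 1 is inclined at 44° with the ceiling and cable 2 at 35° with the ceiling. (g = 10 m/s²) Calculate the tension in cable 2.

Weight W = 158 × 10 = 1580 N acts straight down.
Horizontal: T_1 cos 44° = T_2 cos 35°  →  T_1 = 1.139 T_2.
Vertical: T_1 sin 44° + T_2 sin 35° = 1580.
Substituting the horizontal relation into the vertical equation gives 1.365 T_2 = 1580, so T_2 = 1158 N.

T_2 ≈ 1160 N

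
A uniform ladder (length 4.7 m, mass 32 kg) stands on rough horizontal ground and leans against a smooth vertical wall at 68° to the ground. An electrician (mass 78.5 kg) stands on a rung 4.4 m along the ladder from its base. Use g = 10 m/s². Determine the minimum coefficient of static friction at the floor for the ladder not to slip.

μ_min ≈ 0.327

ΣF_y = 0: N_floor = 32×10 + 78.5×10 = 1105 N.
Torques about the foot: N_wall · 4.7 sin 68° = 32×10×2.35 cos 68° + 78.5×10×4.4 cos 68° → N_wall = 361.56 N.
ΣF_x = 0: f_floor = N_wall = 361.56 N.
μ_min = f_floor / N_floor = 361.56 / 1105 = 0.3272.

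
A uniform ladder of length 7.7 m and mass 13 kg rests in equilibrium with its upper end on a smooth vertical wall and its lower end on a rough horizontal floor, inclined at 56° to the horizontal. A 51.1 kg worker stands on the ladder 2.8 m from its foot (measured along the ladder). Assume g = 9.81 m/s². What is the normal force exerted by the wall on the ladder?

Torques about the foot: N_wall · 7.7 sin 56° = 13×9.81×3.85 cos 56° + 51.1×9.81×2.8 cos 56° → N_wall = 165.96 N.

N_wall ≈ 166 N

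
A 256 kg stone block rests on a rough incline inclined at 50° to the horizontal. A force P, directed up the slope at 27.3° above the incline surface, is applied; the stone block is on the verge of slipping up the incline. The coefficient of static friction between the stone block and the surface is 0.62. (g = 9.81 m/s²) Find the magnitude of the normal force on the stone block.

N ≈ 471 N

On the verge of sliding up the incline, friction equals μN and acts down the slope.
Perpendicular: N + P sin 27.3° = W cos 50° = 1614 N.
Along incline: P cos 27.3° = W sin 50° + μN  with W sin 50° = 1924 N.
Solving the pair for P and N: P = 2493 N, N = 470.7 N (and f = μN = 291.8 N).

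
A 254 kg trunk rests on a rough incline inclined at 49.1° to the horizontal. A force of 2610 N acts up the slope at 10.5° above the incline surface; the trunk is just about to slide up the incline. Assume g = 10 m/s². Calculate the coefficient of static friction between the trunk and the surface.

On the verge of sliding up the incline, friction is at its maximum μN and acts down the slope.
Perpendicular to incline: N = W cos 49.1° − P sin 10.5° = 1663 − 475.6 = 1187 N.
Along incline: P cos 10.5° − μN = W sin 49.1° → μ = −(W sin 49.1° − P cos 10.5°) / N = 0.5444.

μ ≈ 0.544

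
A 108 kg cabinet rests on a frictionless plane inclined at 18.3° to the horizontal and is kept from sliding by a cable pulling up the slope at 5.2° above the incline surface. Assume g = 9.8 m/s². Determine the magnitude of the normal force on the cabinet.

Take axes along and perpendicular to the incline. Weight components: W sin 18.3° = 332.3 N down-slope, W cos 18.3° = 1005 N into the surface.
Along incline: T cos 5.2° = W sin 18.3° → T = 333.7 N.
Perpendicular: N = W cos 18.3° − T sin 5.2° = 974.6 N.

N ≈ 975 N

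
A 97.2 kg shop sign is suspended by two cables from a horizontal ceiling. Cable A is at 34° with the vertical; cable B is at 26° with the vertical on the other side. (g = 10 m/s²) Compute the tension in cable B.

Angles from the horizontal: cable A is 90° − 34° = 56°, cable B is 90° − 26° = 64°.
Weight W = 97.2 × 10 = 972 N acts straight down.
Horizontal: T_A cos 56° = T_B cos 64°  →  T_A = 0.7839 T_B.
Vertical: T_A sin 56° + T_B sin 64° = 972.
Substituting the horizontal relation into the vertical equation gives 1.549 T_B = 972, so T_B = 627.6 N.

T_B ≈ 628 N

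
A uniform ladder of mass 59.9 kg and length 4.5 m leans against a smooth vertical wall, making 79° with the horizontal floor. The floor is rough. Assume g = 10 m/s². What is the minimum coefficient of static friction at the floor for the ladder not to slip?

μ_min ≈ 0.0972

ΣF_y = 0: N_floor = 59.9×10 = 599 N.
Torques about the foot: N_wall · 4.5 sin 79° = 59.9×10×2.25 cos 79° → N_wall = 58.217 N.
ΣF_x = 0: f_floor = N_wall = 58.217 N.
μ_min = f_floor / N_floor = 58.217 / 599 = 0.09719.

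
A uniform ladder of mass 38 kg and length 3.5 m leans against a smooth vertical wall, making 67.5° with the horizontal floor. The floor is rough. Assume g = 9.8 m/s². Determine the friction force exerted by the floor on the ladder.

Torques about the foot: N_wall · 3.5 sin 67.5° = 38×9.8×1.75 cos 67.5° → N_wall = 77.127 N.
ΣF_x = 0: f_floor = N_wall = 77.127 N.

f ≈ 77.1 N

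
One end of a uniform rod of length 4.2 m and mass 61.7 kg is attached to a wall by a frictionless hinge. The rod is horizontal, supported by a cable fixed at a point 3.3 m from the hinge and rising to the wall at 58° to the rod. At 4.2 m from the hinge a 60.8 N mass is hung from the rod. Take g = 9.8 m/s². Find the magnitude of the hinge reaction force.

Take torques about the hinge: T sin 58° · 3.3 = 61.7×9.8×2.1 + 60.8×4.2 = 1525.1 N·m.
So T = 1525.1 / (0.8480 × 3.3) = 544.98 N.
ΣF_x = 0: H_x = T cos 58° = 288.79 N.
ΣF_y = 0: H_y = (61.7×9.8 + 60.8) − T sin 58° = 665.46 − 462.17 = 203.29 N.
|H| = √(H_x² + H_y²) = √((288.79)² + (203.29)²) = 353.17 N.

|H| ≈ 353 N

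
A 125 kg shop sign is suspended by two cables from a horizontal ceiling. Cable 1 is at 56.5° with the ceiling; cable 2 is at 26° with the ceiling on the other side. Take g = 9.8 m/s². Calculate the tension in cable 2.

T_2 ≈ 682 N

Weight W = 125 × 9.8 = 1225 N acts straight down.
Horizontal: T_1 cos 56.5° = T_2 cos 26°  →  T_1 = 1.628 T_2.
Vertical: T_1 sin 56.5° + T_2 sin 26° = 1225.
Substituting the horizontal relation into the vertical equation gives 1.796 T_2 = 1225, so T_2 = 682 N.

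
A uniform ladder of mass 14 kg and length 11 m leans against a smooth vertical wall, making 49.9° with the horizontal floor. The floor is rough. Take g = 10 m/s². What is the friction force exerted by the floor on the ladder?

f ≈ 58.9 N

Torques about the foot: N_wall · 11 sin 49.9° = 14×10×5.5 cos 49.9° → N_wall = 58.945 N.
ΣF_x = 0: f_floor = N_wall = 58.945 N.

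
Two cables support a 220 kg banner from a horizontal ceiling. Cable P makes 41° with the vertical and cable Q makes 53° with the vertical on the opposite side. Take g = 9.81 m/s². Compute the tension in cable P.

Angles from the horizontal: cable P is 90° − 41° = 49°, cable Q is 90° − 53° = 37°.
Weight W = 220 × 9.81 = 2158 N acts straight down.
Horizontal: T_P cos 49° = T_Q cos 37°  →  T_Q = 0.8215 T_P.
Vertical: T_P sin 49° + T_Q sin 37° = 2158.
Substituting the horizontal relation into the vertical equation gives 1.249 T_P = 2158, so T_P = 1728 N.

T_P ≈ 1730 N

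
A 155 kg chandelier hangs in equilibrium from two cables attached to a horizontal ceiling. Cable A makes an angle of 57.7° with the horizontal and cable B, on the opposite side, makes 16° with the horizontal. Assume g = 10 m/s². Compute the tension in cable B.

Weight W = 155 × 10 = 1550 N acts straight down.
Horizontal: T_A cos 57.7° = T_B cos 16°  →  T_A = 1.799 T_B.
Vertical: T_A sin 57.7° + T_B sin 16° = 1550.
Substituting the horizontal relation into the vertical equation gives 1.796 T_B = 1550, so T_B = 862.9 N.

T_B ≈ 863 N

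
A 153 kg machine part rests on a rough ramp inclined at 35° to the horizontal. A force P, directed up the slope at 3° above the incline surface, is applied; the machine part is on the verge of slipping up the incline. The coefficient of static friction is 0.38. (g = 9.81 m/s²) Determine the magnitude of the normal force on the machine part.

On the verge of sliding up the incline, friction equals μN and acts down the slope.
Perpendicular: N + P sin 3° = W cos 35° = 1229 N.
Along incline: P cos 3° = W sin 35° + μN  with W sin 35° = 860.9 N.
Solving the pair for P and N: P = 1304 N, N = 1161 N (and f = μN = 441.3 N).

N ≈ 1160 N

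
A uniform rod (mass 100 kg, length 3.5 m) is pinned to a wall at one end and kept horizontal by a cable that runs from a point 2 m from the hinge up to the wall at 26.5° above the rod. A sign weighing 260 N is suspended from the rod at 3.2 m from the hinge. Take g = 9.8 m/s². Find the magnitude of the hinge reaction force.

|H| ≈ 2550 N

Take torques about the hinge: T sin 26.5° · 2 = 100×9.8×1.75 + 260×3.2 = 2547 N·m.
So T = 2547 / (0.4462 × 2) = 2854.1 N.
ΣF_x = 0: H_x = T cos 26.5° = 2554.2 N.
ΣF_y = 0: H_y = (100×9.8 + 260) − T sin 26.5° = 1240 − 1273.5 = -33.5 N.
|H| = √(H_x² + H_y²) = √((2554.2)² + (-33.5)²) = 2554.5 N.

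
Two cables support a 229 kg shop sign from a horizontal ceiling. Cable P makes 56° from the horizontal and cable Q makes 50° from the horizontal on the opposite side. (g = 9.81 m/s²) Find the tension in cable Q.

T_Q ≈ 1310 N

Weight W = 229 × 9.81 = 2246 N acts straight down.
Horizontal: T_P cos 56° = T_Q cos 50°  →  T_P = 1.149 T_Q.
Vertical: T_P sin 56° + T_Q sin 50° = 2246.
Substituting the horizontal relation into the vertical equation gives 1.719 T_Q = 2246, so T_Q = 1307 N.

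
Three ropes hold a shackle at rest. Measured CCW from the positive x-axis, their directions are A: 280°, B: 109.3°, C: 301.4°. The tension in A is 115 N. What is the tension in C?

T_C ≈ 88.7 N

Resolve: ΣF_x = 115 cos 280° + T_B cos 109.3° + T_C cos 301.4° = 0.
        ΣF_y = 115 sin 280° + T_B sin 109.3° + T_C sin 301.4° = 0.
The known terms sum to (19.97, -113.3) N, so -0.3305 T_B + 0.5210 T_C = -19.97 and 0.9438 T_B − 0.8536 T_C = 113.3.
Solving simultaneously: T_B = 200.2 N, T_C = 88.66 N.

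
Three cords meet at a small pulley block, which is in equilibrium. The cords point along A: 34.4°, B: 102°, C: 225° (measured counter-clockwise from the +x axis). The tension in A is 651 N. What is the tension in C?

Resolve: ΣF_x = 651 cos 34.4° + T_B cos 102° + T_C cos 225° = 0.
        ΣF_y = 651 sin 34.4° + T_B sin 102° + T_C sin 225° = 0.
The known terms sum to (537.1, 367.8) N, so -0.2079 T_B − 0.7071 T_C = -537.1 and 0.9781 T_B − 0.7071 T_C = -367.8.
Solving simultaneously: T_B = 142.8 N, T_C = 717.7 N.

T_C ≈ 718 N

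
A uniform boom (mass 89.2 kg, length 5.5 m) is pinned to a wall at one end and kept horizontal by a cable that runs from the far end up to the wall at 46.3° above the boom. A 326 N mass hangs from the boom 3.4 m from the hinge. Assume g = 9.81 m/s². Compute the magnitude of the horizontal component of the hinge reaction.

Take torques about the hinge: T sin 46.3° · 5.5 = 89.2×9.81×2.75 + 326×3.4 = 3514.8 N·m.
So T = 3514.8 / (0.7230 × 5.5) = 883.93 N.
ΣF_x = 0: H_x = T cos 46.3° = 610.69 N.

H_x ≈ 611 N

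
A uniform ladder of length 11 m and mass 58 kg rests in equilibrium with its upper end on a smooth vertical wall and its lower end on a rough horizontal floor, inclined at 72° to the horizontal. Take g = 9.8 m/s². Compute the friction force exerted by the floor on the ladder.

f ≈ 92.3 N

Torques about the foot: N_wall · 11 sin 72° = 58×9.8×5.5 cos 72° → N_wall = 92.342 N.
ΣF_x = 0: f_floor = N_wall = 92.342 N.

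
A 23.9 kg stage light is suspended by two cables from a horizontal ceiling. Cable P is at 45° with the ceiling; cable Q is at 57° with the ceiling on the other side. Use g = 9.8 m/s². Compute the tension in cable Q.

Weight W = 23.9 × 9.8 = 234.2 N acts straight down.
Horizontal: T_P cos 45° = T_Q cos 57°  →  T_P = 0.7702 T_Q.
Vertical: T_P sin 45° + T_Q sin 57° = 234.2.
Substituting the horizontal relation into the vertical equation gives 1.383 T_Q = 234.2, so T_Q = 169.3 N.

T_Q ≈ 169 N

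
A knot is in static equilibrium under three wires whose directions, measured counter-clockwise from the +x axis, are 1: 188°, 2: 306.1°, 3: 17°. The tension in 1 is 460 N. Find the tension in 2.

Resolve: ΣF_x = 460 cos 188° + T_2 cos 306.1° + T_3 cos 17° = 0.
        ΣF_y = 460 sin 188° + T_2 sin 306.1° + T_3 sin 17° = 0.
The known terms sum to (-455.5, -64.02) N, so 0.5892 T_2 + 0.9563 T_3 = 455.5 and -0.8080 T_2 + 0.2924 T_3 = 64.02.
Solving simultaneously: T_2 = 76.15 N, T_3 = 429.4 N.

T_2 ≈ 76.2 N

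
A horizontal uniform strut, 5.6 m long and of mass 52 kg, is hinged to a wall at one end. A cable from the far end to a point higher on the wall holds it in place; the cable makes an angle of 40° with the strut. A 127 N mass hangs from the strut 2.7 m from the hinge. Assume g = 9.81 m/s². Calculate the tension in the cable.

Take torques about the hinge: T sin 40° · 5.6 = 52×9.81×2.8 + 127×2.7 = 1771.2 N·m.
So T = 1771.2 / (0.6428 × 5.6) = 492.06 N.

T ≈ 492 N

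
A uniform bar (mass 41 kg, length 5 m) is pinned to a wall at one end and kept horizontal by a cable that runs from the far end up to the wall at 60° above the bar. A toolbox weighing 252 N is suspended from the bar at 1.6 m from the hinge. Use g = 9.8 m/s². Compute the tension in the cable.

Take torques about the hinge: T sin 60° · 5 = 41×9.8×2.5 + 252×1.6 = 1407.7 N·m.
So T = 1407.7 / (0.8660 × 5) = 325.09 N.

T ≈ 325 N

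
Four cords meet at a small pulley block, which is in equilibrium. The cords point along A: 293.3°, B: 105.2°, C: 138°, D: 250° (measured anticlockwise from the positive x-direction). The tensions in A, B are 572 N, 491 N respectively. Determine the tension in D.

Resolve: ΣF_x = 572 cos 293.3° + 491 cos 105.2° + T_C cos 138° + T_D cos 250° = 0.
        ΣF_y = 572 sin 293.3° + 491 sin 105.2° + T_C sin 138° + T_D sin 250° = 0.
The known terms sum to (97.52, -51.53) N, so -0.7431 T_C − 0.3420 T_D = -97.52 and 0.6691 T_C − 0.9397 T_D = 51.53.
Solving simultaneously: T_C = 117.8 N, T_D = 29.08 N.

T_D ≈ 29.1 N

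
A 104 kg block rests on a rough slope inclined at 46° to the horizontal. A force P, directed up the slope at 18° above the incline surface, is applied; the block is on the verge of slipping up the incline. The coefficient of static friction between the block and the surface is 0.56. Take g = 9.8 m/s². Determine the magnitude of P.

P ≈ 1000 N

On the verge of sliding up the incline, friction equals μN and acts down the slope.
Perpendicular: N + P sin 18° = W cos 46° = 708 N.
Along incline: P cos 18° = W sin 46° + μN  with W sin 46° = 733.2 N.
Solving the pair for P and N: P = 1005 N, N = 397.5 N (and f = μN = 222.6 N).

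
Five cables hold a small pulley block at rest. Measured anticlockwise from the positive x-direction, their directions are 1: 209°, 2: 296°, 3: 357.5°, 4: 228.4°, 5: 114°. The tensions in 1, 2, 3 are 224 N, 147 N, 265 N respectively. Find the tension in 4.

Resolve: ΣF_x = 224 cos 209° + 147 cos 296° + 265 cos 357.5° + T_4 cos 228.4° + T_5 cos 114° = 0.
        ΣF_y = 224 sin 209° + 147 sin 296° + 265 sin 357.5° + T_4 sin 228.4° + T_5 sin 114° = 0.
The known terms sum to (133.3, -252.3) N, so -0.6639 T_4 − 0.4067 T_5 = -133.3 and -0.7478 T_4 + 0.9135 T_5 = 252.3.
Solving simultaneously: T_4 = 21.02 N, T_5 = 293.4 N.

T_4 ≈ 21 N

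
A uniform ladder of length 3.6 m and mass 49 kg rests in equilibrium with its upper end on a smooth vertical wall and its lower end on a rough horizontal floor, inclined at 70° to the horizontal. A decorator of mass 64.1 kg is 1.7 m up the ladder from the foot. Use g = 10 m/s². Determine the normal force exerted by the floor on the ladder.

ΣF_y = 0: N_floor = 49×10 + 64.1×10 = 1131 N.

N_floor ≈ 1130 N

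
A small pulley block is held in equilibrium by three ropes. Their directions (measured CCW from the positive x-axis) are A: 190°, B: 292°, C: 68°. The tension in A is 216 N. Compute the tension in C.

T_C ≈ 304 N

Resolve: ΣF_x = 216 cos 190° + T_B cos 292° + T_C cos 68° = 0.
        ΣF_y = 216 sin 190° + T_B sin 292° + T_C sin 68° = 0.
The known terms sum to (-212.7, -37.51) N, so 0.3746 T_B + 0.3746 T_C = 212.7 and -0.9272 T_B + 0.9272 T_C = 37.51.
Solving simultaneously: T_B = 263.7 N, T_C = 304.1 N.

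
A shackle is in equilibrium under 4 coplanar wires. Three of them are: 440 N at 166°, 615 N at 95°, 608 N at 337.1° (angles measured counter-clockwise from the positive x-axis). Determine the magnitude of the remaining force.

F ≈ 489 N

Sum the known components: ΣF_x = 79.55 N, ΣF_y = 482.5 N.
For equilibrium the remaining force must supply (−ΣF_x, −ΣF_y) = (-79.55, -482.5) N.
Magnitude = √((-79.55)² + (-482.5)²) = 489 N; direction = atan2(-482.5, -79.55) = 260.6°.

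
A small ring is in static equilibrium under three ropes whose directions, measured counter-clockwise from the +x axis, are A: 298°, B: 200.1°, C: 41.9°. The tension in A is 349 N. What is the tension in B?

T_B ≈ 912 N

Resolve: ΣF_x = 349 cos 298° + T_B cos 200.1° + T_C cos 41.9° = 0.
        ΣF_y = 349 sin 298° + T_B sin 200.1° + T_C sin 41.9° = 0.
The known terms sum to (163.8, -308.1) N, so -0.9391 T_B + 0.7443 T_C = -163.8 and -0.3437 T_B + 0.6678 T_C = 308.1.
Solving simultaneously: T_B = 912.2 N, T_C = 930.9 N.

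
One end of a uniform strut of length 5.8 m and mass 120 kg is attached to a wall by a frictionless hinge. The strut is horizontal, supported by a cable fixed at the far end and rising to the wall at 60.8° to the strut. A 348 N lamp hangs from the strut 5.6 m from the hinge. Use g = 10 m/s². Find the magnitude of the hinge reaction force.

Take torques about the hinge: T sin 60.8° · 5.8 = 120×10×2.9 + 348×5.6 = 5428.8 N·m.
So T = 5428.8 / (0.8729 × 5.8) = 1072.3 N.
ΣF_x = 0: H_x = T cos 60.8° = 523.11 N.
ΣF_y = 0: H_y = (120×10 + 348) − T sin 60.8° = 1548 − 936 = 612 N.
|H| = √(H_x² + H_y²) = √((523.11)² + (612)²) = 805.1 N.

|H| ≈ 805 N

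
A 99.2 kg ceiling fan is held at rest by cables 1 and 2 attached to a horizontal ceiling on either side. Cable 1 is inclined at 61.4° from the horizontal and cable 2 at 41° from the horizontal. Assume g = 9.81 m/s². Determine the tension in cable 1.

Weight W = 99.2 × 9.81 = 973.2 N acts straight down.
Horizontal: T_1 cos 61.4° = T_2 cos 41°  →  T_2 = 0.6343 T_1.
Vertical: T_1 sin 61.4° + T_2 sin 41° = 973.2.
Substituting the horizontal relation into the vertical equation gives 1.294 T_1 = 973.2, so T_1 = 752 N.

T_1 ≈ 752 N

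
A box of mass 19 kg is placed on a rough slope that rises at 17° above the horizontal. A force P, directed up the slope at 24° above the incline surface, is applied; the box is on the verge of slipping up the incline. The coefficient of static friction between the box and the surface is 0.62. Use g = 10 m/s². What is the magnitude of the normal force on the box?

N ≈ 123 N

On the verge of sliding up the incline, friction equals μN and acts down the slope.
Perpendicular: N + P sin 24° = W cos 17° = 181.7 N.
Along incline: P cos 24° = W sin 17° + μN  with W sin 17° = 55.55 N.
Solving the pair for P and N: P = 144.3 N, N = 123 N (and f = μN = 76.27 N).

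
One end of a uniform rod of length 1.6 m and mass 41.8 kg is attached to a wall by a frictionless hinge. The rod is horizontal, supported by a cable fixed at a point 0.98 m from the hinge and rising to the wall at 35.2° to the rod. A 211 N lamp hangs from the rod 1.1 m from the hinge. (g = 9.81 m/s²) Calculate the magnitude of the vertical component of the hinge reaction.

|H_y| ≈ 49.5 N

Take torques about the hinge: T sin 35.2° · 0.98 = 41.8×9.81×0.8 + 211×1.1 = 560.15 N·m.
So T = 560.15 / (0.5764 × 0.98) = 991.58 N.
ΣF_y = 0: H_y = (41.8×9.81 + 211) − T sin 35.2° = 621.06 − 571.58 = 49.48 N.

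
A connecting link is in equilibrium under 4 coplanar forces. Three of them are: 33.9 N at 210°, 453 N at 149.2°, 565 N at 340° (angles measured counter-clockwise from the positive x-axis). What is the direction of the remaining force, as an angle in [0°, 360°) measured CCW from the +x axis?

θ ≈ 191°

Sum the known components: ΣF_x = 112.5 N, ΣF_y = 21.76 N.
For equilibrium the remaining force must supply (−ΣF_x, −ΣF_y) = (-112.5, -21.76) N.
Magnitude = √((-112.5)² + (-21.76)²) = 114.5 N; direction = atan2(-21.76, -112.5) = 191.0°.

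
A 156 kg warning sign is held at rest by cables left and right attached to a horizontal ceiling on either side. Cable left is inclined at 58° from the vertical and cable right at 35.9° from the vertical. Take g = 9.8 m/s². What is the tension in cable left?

Angles from the horizontal: cable left is 90° − 58° = 32°, cable right is 90° − 35.9° = 54.1°.
Weight W = 156 × 9.8 = 1529 N acts straight down.
Horizontal: T_left cos 32° = T_right cos 54.1°  →  T_right = 1.446 T_left.
Vertical: T_left sin 32° + T_right sin 54.1° = 1529.
Substituting the horizontal relation into the vertical equation gives 1.701 T_left = 1529, so T_left = 898.5 N.

T_left ≈ 899 N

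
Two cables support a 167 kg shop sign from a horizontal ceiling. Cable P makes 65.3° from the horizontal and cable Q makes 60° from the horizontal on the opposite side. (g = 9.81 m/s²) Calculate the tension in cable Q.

Weight W = 167 × 9.81 = 1638 N acts straight down.
Horizontal: T_P cos 65.3° = T_Q cos 60°  →  T_P = 1.197 T_Q.
Vertical: T_P sin 65.3° + T_Q sin 60° = 1638.
Substituting the horizontal relation into the vertical equation gives 1.953 T_Q = 1638, so T_Q = 838.8 N.

T_Q ≈ 839 N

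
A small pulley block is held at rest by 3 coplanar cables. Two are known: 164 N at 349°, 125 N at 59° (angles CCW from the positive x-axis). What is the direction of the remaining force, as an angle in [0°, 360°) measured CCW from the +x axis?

θ ≈ 199°

Sum the known components: ΣF_x = 225.4 N, ΣF_y = 75.85 N.
For equilibrium the remaining force must supply (−ΣF_x, −ΣF_y) = (-225.4, -75.85) N.
Magnitude = √((-225.4)² + (-75.85)²) = 237.8 N; direction = atan2(-75.85, -225.4) = 198.6°.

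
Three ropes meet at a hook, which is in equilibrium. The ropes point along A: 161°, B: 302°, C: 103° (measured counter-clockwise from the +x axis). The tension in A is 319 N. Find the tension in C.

Resolve: ΣF_x = 319 cos 161° + T_B cos 302° + T_C cos 103° = 0.
        ΣF_y = 319 sin 161° + T_B sin 302° + T_C sin 103° = 0.
The known terms sum to (-301.6, 103.9) N, so 0.5299 T_B − 0.2250 T_C = 301.6 and -0.8480 T_B + 0.9744 T_C = -103.9.
Solving simultaneously: T_B = 830.9 N, T_C = 616.6 N.

T_C ≈ 617 N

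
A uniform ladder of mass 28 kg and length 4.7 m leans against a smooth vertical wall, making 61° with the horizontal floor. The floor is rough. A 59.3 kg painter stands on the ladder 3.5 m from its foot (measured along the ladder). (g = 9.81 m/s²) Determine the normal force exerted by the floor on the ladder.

ΣF_y = 0: N_floor = 28×9.81 + 59.3×9.81 = 856.41 N.

N_floor ≈ 856 N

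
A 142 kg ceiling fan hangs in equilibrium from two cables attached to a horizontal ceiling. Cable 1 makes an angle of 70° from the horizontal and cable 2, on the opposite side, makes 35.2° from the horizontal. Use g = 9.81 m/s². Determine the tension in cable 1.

T_1 ≈ 1180 N

Weight W = 142 × 9.81 = 1393 N acts straight down.
Horizontal: T_1 cos 70° = T_2 cos 35.2°  →  T_2 = 0.4186 T_1.
Vertical: T_1 sin 70° + T_2 sin 35.2° = 1393.
Substituting the horizontal relation into the vertical equation gives 1.181 T_1 = 1393, so T_1 = 1180 N.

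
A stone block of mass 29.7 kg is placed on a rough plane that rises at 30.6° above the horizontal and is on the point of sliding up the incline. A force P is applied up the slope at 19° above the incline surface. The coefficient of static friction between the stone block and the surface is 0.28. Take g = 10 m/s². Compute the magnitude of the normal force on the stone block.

On the verge of sliding up the incline, friction equals μN and acts down the slope.
Perpendicular: N + P sin 19° = W cos 30.6° = 255.6 N.
Along incline: P cos 19° = W sin 30.6° + μN  with W sin 30.6° = 151.2 N.
Solving the pair for P and N: P = 214.9 N, N = 185.7 N (and f = μN = 51.99 N).

N ≈ 186 N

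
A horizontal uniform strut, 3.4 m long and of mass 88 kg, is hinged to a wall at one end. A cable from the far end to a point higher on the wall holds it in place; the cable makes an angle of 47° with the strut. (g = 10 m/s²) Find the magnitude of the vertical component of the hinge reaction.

Take torques about the hinge: T sin 47° · 3.4 = 88×10×1.7 = 1496 N·m.
So T = 1496 / (0.7314 × 3.4) = 601.62 N.
ΣF_y = 0: H_y = (88×10) − T sin 47° = 880 − 440 = 440 N.

|H_y| ≈ 440 N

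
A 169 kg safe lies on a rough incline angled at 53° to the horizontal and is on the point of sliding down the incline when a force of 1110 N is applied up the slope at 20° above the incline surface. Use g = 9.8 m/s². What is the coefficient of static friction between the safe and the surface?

μ ≈ 0.453

On the verge of sliding down the incline, friction is at its maximum μN and acts up the slope.
Perpendicular to incline: N = W cos 53° − P sin 20° = 996.7 − 379.6 = 617.1 N.
Along incline: P cos 20° + μN = W sin 53° → μ = (W sin 53° − P cos 20°) / N = 0.4532.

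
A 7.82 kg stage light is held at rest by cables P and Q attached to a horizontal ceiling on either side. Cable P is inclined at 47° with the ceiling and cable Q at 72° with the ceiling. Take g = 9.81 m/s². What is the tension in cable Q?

Weight W = 7.82 × 9.81 = 76.71 N acts straight down.
Horizontal: T_P cos 47° = T_Q cos 72°  →  T_P = 0.4531 T_Q.
Vertical: T_P sin 47° + T_Q sin 72° = 76.71.
Substituting the horizontal relation into the vertical equation gives 1.282 T_Q = 76.71, so T_Q = 59.82 N.

T_Q ≈ 59.8 N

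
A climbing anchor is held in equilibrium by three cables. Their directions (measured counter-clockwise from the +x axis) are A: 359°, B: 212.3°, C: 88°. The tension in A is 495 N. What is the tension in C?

Resolve: ΣF_x = 495 cos 359° + T_B cos 212.3° + T_C cos 88° = 0.
        ΣF_y = 495 sin 359° + T_B sin 212.3° + T_C sin 88° = 0.
The known terms sum to (494.9, -8.639) N, so -0.8453 T_B + 0.0349 T_C = -494.9 and -0.5344 T_B + 0.9994 T_C = 8.639.
Solving simultaneously: T_B = 599.1 N, T_C = 329 N.

T_C ≈ 329 N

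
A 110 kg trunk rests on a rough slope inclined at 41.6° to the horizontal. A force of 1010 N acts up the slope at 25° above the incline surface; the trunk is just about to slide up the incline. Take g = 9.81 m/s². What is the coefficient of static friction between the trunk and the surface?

On the verge of sliding up the incline, friction is at its maximum μN and acts down the slope.
Perpendicular to incline: N = W cos 41.6° − P sin 25° = 806.9 − 426.8 = 380.1 N.
Along incline: P cos 25° − μN = W sin 41.6° → μ = −(W sin 41.6° − P cos 25°) / N = 0.5234.

μ ≈ 0.523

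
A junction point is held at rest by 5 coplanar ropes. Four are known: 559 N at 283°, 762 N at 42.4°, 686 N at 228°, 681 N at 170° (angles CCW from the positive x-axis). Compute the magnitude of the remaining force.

F ≈ 611 N

Sum the known components: ΣF_x = -441.2 N, ΣF_y = -422.4 N.
For equilibrium the remaining force must supply (−ΣF_x, −ΣF_y) = (441.2, 422.4) N.
Magnitude = √((441.2)² + (422.4)²) = 610.8 N; direction = atan2(422.4, 441.2) = 43.8°.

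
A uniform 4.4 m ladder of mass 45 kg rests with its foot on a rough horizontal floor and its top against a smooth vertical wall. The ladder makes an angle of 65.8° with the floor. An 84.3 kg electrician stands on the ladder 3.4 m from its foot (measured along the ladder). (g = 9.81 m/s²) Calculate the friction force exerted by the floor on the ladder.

f ≈ 386 N

Torques about the foot: N_wall · 4.4 sin 65.8° = 45×9.81×2.2 cos 65.8° + 84.3×9.81×3.4 cos 65.8° → N_wall = 386.39 N.
ΣF_x = 0: f_floor = N_wall = 386.39 N.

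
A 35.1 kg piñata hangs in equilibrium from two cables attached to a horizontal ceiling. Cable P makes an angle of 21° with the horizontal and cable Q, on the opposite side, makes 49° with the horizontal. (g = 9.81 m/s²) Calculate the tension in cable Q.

Weight W = 35.1 × 9.81 = 344.3 N acts straight down.
Horizontal: T_P cos 21° = T_Q cos 49°  →  T_P = 0.7027 T_Q.
Vertical: T_P sin 21° + T_Q sin 49° = 344.3.
Substituting the horizontal relation into the vertical equation gives 1.007 T_Q = 344.3, so T_Q = 342.1 N.

T_Q ≈ 342 N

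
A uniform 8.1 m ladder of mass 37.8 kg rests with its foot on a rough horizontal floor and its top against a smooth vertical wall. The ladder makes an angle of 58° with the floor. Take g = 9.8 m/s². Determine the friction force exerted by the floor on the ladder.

f ≈ 116 N

Torques about the foot: N_wall · 8.1 sin 58° = 37.8×9.8×4.05 cos 58° → N_wall = 115.74 N.
ΣF_x = 0: f_floor = N_wall = 115.74 N.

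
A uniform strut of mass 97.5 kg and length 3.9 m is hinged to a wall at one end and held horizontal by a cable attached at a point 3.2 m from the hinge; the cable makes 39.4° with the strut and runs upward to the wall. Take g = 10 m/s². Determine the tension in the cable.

Take torques about the hinge: T sin 39.4° · 3.2 = 97.5×10×1.95 = 1901.2 N·m.
So T = 1901.2 / (0.6347 × 3.2) = 936.05 N.

T ≈ 936 N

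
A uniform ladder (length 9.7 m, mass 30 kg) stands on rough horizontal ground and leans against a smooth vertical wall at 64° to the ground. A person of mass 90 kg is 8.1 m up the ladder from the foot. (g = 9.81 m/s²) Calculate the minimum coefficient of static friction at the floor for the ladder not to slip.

ΣF_y = 0: N_floor = 30×9.81 + 90×9.81 = 1177.2 N.
Torques about the foot: N_wall · 9.7 sin 64° = 30×9.81×4.85 cos 64° + 90×9.81×8.1 cos 64° → N_wall = 431.36 N.
ΣF_x = 0: f_floor = N_wall = 431.36 N.
μ_min = f_floor / N_floor = 431.36 / 1177.2 = 0.3664.

μ_min ≈ 0.366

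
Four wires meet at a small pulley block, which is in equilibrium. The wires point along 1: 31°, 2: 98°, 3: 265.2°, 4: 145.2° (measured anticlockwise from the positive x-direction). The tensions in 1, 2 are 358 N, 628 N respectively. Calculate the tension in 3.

Resolve: ΣF_x = 358 cos 31° + 628 cos 98° + T_3 cos 265.2° + T_4 cos 145.2° = 0.
        ΣF_y = 358 sin 31° + 628 sin 98° + T_3 sin 265.2° + T_4 sin 145.2° = 0.
The known terms sum to (219.5, 806.3) N, so -0.0837 T_3 − 0.8211 T_4 = -219.5 and -0.9965 T_3 + 0.5707 T_4 = -806.3.
Solving simultaneously: T_3 = 909.1 N, T_4 = 174.6 N.

T_3 ≈ 909 N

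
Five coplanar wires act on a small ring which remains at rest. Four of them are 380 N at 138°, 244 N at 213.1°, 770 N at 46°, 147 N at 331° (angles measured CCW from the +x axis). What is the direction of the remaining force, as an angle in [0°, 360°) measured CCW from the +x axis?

θ ≈ 254°

Sum the known components: ΣF_x = 176.7 N, ΣF_y = 603.6 N.
For equilibrium the remaining force must supply (−ΣF_x, −ΣF_y) = (-176.7, -603.6) N.
Magnitude = √((-176.7)² + (-603.6)²) = 629 N; direction = atan2(-603.6, -176.7) = 253.7°.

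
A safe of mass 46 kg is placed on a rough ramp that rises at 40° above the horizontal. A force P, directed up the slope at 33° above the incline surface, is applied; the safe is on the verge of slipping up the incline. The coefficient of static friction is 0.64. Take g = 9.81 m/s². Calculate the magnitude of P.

On the verge of sliding up the incline, friction equals μN and acts down the slope.
Perpendicular: N + P sin 33° = W cos 40° = 345.7 N.
Along incline: P cos 33° = W sin 40° + μN  with W sin 40° = 290.1 N.
Solving the pair for P and N: P = 430.7 N, N = 111.1 N (and f = μN = 71.12 N).

P ≈ 431 N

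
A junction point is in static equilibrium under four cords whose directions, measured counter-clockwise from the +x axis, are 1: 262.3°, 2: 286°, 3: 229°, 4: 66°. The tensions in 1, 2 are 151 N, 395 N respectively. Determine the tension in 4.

T_4 ≈ 1420 N

Resolve: ΣF_x = 151 cos 262.3° + 395 cos 286° + T_3 cos 229° + T_4 cos 66° = 0.
        ΣF_y = 151 sin 262.3° + 395 sin 286° + T_3 sin 229° + T_4 sin 66° = 0.
The known terms sum to (88.64, -529.3) N, so -0.6561 T_3 + 0.4067 T_4 = -88.64 and -0.7547 T_3 + 0.9135 T_4 = 529.3.
Solving simultaneously: T_3 = 1013 N, T_4 = 1417 N.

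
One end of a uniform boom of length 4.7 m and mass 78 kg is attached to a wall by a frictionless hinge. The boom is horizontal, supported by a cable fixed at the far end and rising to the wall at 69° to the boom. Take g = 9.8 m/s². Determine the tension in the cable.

T ≈ 409 N

Take torques about the hinge: T sin 69° · 4.7 = 78×9.8×2.35 = 1796.3 N·m.
So T = 1796.3 / (0.9336 × 4.7) = 409.39 N.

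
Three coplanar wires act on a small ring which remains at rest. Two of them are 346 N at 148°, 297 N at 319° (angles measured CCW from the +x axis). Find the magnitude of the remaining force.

Sum the known components: ΣF_x = -69.28 N, ΣF_y = -11.5 N.
For equilibrium the remaining force must supply (−ΣF_x, −ΣF_y) = (69.28, 11.5) N.
Magnitude = √((69.28)² + (11.5)²) = 70.22 N; direction = atan2(11.5, 69.28) = 9.4°.

F ≈ 70.2 N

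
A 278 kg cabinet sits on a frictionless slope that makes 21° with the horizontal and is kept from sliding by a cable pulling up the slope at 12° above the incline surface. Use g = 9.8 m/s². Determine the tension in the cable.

T ≈ 998 N

Take axes along and perpendicular to the incline. Weight components: W sin 21° = 976.3 N down-slope, W cos 21° = 2543 N into the surface.
Along incline: T cos 12° = W sin 21° → T = 998.1 N.
Perpendicular: N = W cos 21° − T sin 12° = 2336 N.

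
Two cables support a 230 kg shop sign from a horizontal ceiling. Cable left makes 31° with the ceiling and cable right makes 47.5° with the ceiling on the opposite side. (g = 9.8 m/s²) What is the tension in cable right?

Weight W = 230 × 9.8 = 2254 N acts straight down.
Horizontal: T_left cos 31° = T_right cos 47.5°  →  T_left = 0.7882 T_right.
Vertical: T_left sin 31° + T_right sin 47.5° = 2254.
Substituting the horizontal relation into the vertical equation gives 1.143 T_right = 2254, so T_right = 1972 N.

T_right ≈ 1970 N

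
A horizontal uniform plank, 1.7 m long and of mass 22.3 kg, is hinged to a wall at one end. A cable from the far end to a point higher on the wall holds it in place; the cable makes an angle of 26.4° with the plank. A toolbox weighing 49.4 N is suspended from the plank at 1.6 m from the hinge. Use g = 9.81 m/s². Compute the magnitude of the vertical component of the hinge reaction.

|H_y| ≈ 112 N

Take torques about the hinge: T sin 26.4° · 1.7 = 22.3×9.81×0.85 + 49.4×1.6 = 264.99 N·m.
So T = 264.99 / (0.4446 × 1.7) = 350.57 N.
ΣF_y = 0: H_y = (22.3×9.81 + 49.4) − T sin 26.4° = 268.16 − 155.88 = 112.29 N.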